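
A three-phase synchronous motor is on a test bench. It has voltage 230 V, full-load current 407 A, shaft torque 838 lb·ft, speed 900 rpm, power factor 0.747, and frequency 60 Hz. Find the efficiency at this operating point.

88.4 %

τ = 838 lb·ft × 1.356 = 1136 N·m
ω = 2π × 900/60 = 94.25 rad/s; P_out = τω = 1136 × 94.25 = 107068 W
P_in = √3·V_L·I_L·cosφ = 1.732 × 230 × 407 × 0.747 = 121113 W
η = P_out / P_in = 107068 / 121113 = 0.884 = 88.4%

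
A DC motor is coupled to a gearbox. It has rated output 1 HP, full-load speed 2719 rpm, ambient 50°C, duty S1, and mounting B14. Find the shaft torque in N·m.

P_out = 1 × 746 = 746 W
ω = 2π × 2719/60 = 284.7 rad/s
τ = P_out/ω = 746/284.7 = 2.62 N·m

2.62 N·m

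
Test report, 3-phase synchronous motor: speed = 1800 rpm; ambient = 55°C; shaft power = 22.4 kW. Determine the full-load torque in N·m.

119 N·m

ω = 2π × 1800/60 = 188.5 rad/s
τ = P/ω = 22400/188.5 = 119 N·m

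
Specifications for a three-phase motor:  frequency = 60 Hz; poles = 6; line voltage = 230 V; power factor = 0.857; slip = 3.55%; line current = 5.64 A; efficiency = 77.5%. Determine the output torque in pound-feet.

9.08 lb·ft

P_in = √3·V·I·cosφ = 1.732 × 230 × 5.64 × 0.857 = 1925 W
P_out = η·P_in = 0.775 × 1925 = 1492 W
n_s = 120×60/6 = 1200 rpm; n = 1200×(1−0.0355) = 1157 rpm
ω = 2π×1157/60 = 121.2 rad/s
τ = P_out/ω = 1492/121.2 = 12.31 N·m
In lb·ft: 12.31/1.356 = 9.08 lb·ft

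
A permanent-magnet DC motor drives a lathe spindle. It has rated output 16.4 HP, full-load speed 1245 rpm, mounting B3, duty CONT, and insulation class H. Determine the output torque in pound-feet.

69.2 lb·ft

P_out = 16.4 × 746 = 12234 W
ω = 2π × 1245/60 = 130.4 rad/s
τ = P_out/ω = 12234/130.4 = 93.82 N·m
In lb·ft: 93.82/1.356 = 69.2 lb·ft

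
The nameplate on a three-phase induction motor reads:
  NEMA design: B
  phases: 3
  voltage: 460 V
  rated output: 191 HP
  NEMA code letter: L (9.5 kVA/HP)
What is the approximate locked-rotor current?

2280 A

S_LR = 9.5 × 191 = 1814.5 kVA
I_LR = S_LR/(√3·V_L) = 1814500/(1.732×460) = 2280 A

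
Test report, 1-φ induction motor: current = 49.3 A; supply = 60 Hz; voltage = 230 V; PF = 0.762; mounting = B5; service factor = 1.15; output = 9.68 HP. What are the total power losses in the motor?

P_in = V·I·cosφ = 230×49.3×0.762 = 8640 W
P_out = 9.68×746 = 7221 W
Losses = P_in − P_out = 8640 − 7221 = 1419 W

1420 W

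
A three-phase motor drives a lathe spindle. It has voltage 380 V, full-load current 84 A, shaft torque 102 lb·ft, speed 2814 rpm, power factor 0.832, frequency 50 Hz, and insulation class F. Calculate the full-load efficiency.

τ = 102 lb·ft × 1.356 = 138.3 N·m
ω = 2π × 2814/60 = 294.7 rad/s; P_out = τω = 138.3 × 294.7 = 40757 W
P_in = √3·V_L·I_L·cosφ = 1.732 × 380 × 84 × 0.832 = 45997 W
η = P_out / P_in = 40757 / 45997 = 0.886 = 88.6%

88.6 %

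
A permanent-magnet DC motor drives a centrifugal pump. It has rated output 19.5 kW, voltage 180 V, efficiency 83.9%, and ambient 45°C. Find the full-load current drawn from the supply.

129 A

P_out = 19.5 kW = 19500 W
P_in = P_out / η = 19500 / 0.839 = 23242 W
I = P_in / V = 23242 / 180 = 129 A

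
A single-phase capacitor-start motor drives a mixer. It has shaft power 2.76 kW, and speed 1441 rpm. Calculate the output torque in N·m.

ω = 2π × 1441/60 = 150.9 rad/s
τ = P/ω = 2760/150.9 = 18.3 N·m

18.3 N·m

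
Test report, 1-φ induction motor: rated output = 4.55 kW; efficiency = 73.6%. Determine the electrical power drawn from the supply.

P_out = 4550 W
P_in = P_out/η = 4550/0.736 = 6182 W = 6.18 kW

6.18 kW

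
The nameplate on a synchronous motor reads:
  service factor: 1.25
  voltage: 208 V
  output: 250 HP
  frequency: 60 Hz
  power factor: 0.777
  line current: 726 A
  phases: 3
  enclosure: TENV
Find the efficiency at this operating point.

91.8 %

P_out = 250 × 746 = 186500 W
P_in = √3·V_L·I_L·cosφ = 1.732 × 208 × 726 × 0.777 = 203221 W
η = P_out / P_in = 186500 / 203221 = 0.918 = 91.8%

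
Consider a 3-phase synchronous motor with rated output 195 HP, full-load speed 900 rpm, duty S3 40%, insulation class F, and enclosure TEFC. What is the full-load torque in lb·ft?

1140 lb·ft

P_out = 195 × 746 = 145470 W
ω = 2π × 900/60 = 94.25 rad/s
τ = P_out/ω = 145470/94.25 = 1543 N·m
In lb·ft: 1543/1.356 = 1140 lb·ft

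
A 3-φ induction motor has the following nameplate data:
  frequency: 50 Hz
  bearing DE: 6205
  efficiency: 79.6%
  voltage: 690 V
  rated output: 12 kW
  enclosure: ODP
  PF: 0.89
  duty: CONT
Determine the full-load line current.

P_out = 12 kW = 12000 W
P_in = P_out / η = 12000 / 0.796 = 15075 W
I_L = P_in / (√3·V_L·cosφ) = 15075 / (1.732 × 690 × 0.89) = 14.2 A

14.2 A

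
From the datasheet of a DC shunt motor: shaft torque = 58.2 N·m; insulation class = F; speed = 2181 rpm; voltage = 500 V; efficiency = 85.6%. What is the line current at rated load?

ω = 2π×2181/60 = 228.4 rad/s; P_out = τω = 58.2 × 228.4 = 13293 W
P_in = P_out / η = 13293 / 0.856 = 15529 W
I = P_in / V = 15529 / 500 = 31.1 A

31.1 A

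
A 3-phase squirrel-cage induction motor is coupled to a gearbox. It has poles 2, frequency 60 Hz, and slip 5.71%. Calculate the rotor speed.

n_s = 120f/p = 120×60/2 = 3600 rpm
n = n_s(1 − s) = 3600 × (1 − 0.0571) = 3394 rpm

3394 rpm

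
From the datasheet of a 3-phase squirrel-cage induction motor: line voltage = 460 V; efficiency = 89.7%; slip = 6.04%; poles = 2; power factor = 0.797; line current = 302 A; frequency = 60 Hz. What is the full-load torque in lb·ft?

358 lb·ft

P_in = √3·V·I·cosφ = 1.732 × 460 × 302 × 0.797 = 191766 W
P_out = η·P_in = 0.897 × 191766 = 172014 W
n_s = 120×60/2 = 3600 rpm; n = 3600×(1−0.0604) = 3383 rpm
ω = 2π×3383/60 = 354.3 rad/s
τ = P_out/ω = 172014/354.3 = 485.5 N·m
In lb·ft: 485.5/1.356 = 358 lb·ft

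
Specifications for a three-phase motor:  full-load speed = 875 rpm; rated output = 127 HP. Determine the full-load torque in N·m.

P_out = 127 × 746 = 94742 W
ω = 2π × 875/60 = 91.63 rad/s
τ = P_out/ω = 94742/91.63 = 1030 N·m

1030 N·m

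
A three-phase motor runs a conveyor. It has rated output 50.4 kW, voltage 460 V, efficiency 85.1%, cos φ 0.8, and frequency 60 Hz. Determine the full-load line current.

P_out = 50.4 kW = 50400 W
P_in = P_out / η = 50400 / 0.851 = 59224 W
I_L = P_in / (√3·V_L·cosφ) = 59224 / (1.732 × 460 × 0.8) = 92.9 A

92.9 A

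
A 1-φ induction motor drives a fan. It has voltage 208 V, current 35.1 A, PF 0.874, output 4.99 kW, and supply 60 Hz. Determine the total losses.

P_in = V·I·cosφ = 208×35.1×0.874 = 6381 W
P_out = 4990 W
Losses = P_in − P_out = 6381 − 4990 = 1391 W

1.39 kW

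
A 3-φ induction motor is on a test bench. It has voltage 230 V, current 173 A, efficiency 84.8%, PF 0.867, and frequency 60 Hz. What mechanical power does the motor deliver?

50.7 kW

P_in = √3·V·I·cosφ = 1.732 × 230 × 173 × 0.867 = 59750 W
P_out = η·P_in = 0.848 × 59750 = 50668 W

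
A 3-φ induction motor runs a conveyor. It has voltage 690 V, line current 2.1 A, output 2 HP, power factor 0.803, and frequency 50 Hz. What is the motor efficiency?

74.0 %

P_out = 2 × 746 = 1492 W
P_in = √3·V_L·I_L·cosφ = 1.732 × 690 × 2.1 × 0.803 = 2015 W
η = P_out / P_in = 1492 / 2015 = 0.740 = 74.0%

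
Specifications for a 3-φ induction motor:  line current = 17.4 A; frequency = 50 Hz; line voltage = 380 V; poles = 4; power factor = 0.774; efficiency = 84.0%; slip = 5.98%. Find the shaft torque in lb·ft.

P_in = √3·V·I·cosφ = 1.732 × 380 × 17.4 × 0.774 = 8864 W
P_out = η·P_in = 0.84 × 8864 = 7446 W
n_s = 120×50/4 = 1500 rpm; n = 1500×(1−0.0598) = 1410 rpm
ω = 2π×1410/60 = 147.7 rad/s
τ = P_out/ω = 7446/147.7 = 50.41 N·m
In lb·ft: 50.41/1.356 = 37.2 lb·ft

37.2 lb·ft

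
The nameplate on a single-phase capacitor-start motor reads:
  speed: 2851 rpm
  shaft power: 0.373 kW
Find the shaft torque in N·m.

ω = 2π × 2851/60 = 298.6 rad/s
τ = P/ω = 373/298.6 = 1.25 N·m

1.25 N·m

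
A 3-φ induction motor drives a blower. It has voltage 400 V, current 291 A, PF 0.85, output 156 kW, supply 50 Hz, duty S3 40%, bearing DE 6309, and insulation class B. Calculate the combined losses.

P_in = √3·V·I·cosφ = 1.732×400×291×0.85 = 171364 W
P_out = 156000 W
Losses = P_in − P_out = 171364 − 156000 = 15364 W

15400 W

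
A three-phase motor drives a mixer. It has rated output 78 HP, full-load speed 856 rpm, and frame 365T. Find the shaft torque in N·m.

649 N·m

P_out = 78 × 746 = 58188 W
ω = 2π × 856/60 = 89.64 rad/s
τ = P_out/ω = 58188/89.64 = 649 N·m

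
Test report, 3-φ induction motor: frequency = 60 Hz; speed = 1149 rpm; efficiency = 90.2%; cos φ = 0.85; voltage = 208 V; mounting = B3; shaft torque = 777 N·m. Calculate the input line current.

ω = 2π×1149/60 = 120.3 rad/s; P_out = τω = 777 × 120.3 = 93473 W
P_in = P_out / η = 93473 / 0.902 = 103629 W
I_L = P_in / (√3·V_L·cosφ) = 103629 / (1.732 × 208 × 0.85) = 338 A

338 A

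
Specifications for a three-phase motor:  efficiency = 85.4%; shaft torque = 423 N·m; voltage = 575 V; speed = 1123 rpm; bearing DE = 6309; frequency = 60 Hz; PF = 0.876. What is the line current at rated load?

66.8 A

ω = 2π×1123/60 = 117.6 rad/s; P_out = τω = 423 × 117.6 = 49745 W
P_in = P_out / η = 49745 / 0.854 = 58249 W
I_L = P_in / (√3·V_L·cosφ) = 58249 / (1.732 × 575 × 0.876) = 66.8 A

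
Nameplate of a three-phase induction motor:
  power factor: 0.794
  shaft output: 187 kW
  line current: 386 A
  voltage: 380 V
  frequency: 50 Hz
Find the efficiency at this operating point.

P_out = 187 kW = 187000 W
P_in = √3·V_L·I_L·cosφ = 1.732 × 380 × 386 × 0.794 = 201716 W
η = P_out / P_in = 187000 / 201716 = 0.927 = 92.7%

92.7 %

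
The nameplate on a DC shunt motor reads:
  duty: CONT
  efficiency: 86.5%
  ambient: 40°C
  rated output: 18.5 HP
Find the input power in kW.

16 kW

P_out = 18.5 × 746 = 13801 W
P_in = P_out/η = 13801/0.865 = 15955 W = 16 kW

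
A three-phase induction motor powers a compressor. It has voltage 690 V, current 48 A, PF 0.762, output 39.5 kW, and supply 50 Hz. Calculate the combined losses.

4.21 kW

P_in = √3·V·I·cosφ = 1.732×690×48×0.762 = 43711 W
P_out = 39500 W
Losses = P_in − P_out = 43711 − 39500 = 4211 W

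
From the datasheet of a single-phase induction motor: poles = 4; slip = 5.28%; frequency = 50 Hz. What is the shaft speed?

n_s = 120f/p = 120×50/4 = 1500 rpm
n = n_s(1 − s) = 1500 × (1 − 0.0528) = 1421 rpm

1421 rpm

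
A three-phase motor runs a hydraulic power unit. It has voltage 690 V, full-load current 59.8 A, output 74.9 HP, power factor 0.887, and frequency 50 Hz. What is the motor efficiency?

P_out = 74.9 × 746 = 55875 W
P_in = √3·V_L·I_L·cosφ = 1.732 × 690 × 59.8 × 0.887 = 63390 W
η = P_out / P_in = 55875 / 63390 = 0.881 = 88.1%

88.1 %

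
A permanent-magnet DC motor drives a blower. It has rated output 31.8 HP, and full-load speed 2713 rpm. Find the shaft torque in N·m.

83.5 N·m

P_out = 31.8 × 746 = 23723 W
ω = 2π × 2713/60 = 284.1 rad/s
τ = P_out/ω = 23723/284.1 = 83.5 N·m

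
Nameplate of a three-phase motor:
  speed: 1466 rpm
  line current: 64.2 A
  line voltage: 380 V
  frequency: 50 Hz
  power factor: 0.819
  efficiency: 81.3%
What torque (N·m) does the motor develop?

P_in = √3·V·I·cosφ = 1.732 × 380 × 64.2 × 0.819 = 34606 W
P_out = η·P_in = 0.813 × 34606 = 28135 W
n = 1466 rpm
ω = 2π×1466/60 = 153.5 rad/s
τ = P_out/ω = 28135/153.5 = 183 N·m

183 N·m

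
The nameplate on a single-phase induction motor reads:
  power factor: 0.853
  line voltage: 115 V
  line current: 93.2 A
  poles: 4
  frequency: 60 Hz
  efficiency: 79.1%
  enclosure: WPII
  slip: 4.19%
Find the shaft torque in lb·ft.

29.5 lb·ft

P_in = V·I·cosφ = 115 × 93.2 × 0.853 = 9142 W
P_out = η·P_in = 0.791 × 9142 = 7231 W
n_s = 120×60/4 = 1800 rpm; n = 1800×(1−0.0419) = 1725 rpm
ω = 2π×1725/60 = 180.6 rad/s
τ = P_out/ω = 7231/180.6 = 40.04 N·m
In lb·ft: 40.04/1.356 = 29.5 lb·ft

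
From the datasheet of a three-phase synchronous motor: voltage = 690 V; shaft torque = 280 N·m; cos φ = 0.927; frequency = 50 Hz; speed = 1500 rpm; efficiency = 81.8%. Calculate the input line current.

48.5 A

ω = 2π×1500/60 = 157.1 rad/s; P_out = τω = 280 × 157.1 = 43988 W
P_in = P_out / η = 43988 / 0.818 = 53775 W
I_L = P_in / (√3·V_L·cosφ) = 53775 / (1.732 × 690 × 0.927) = 48.5 A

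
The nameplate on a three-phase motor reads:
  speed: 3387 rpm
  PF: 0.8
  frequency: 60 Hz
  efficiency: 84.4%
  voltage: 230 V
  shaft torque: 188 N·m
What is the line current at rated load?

248 A

ω = 2π×3387/60 = 354.7 rad/s; P_out = τω = 188 × 354.7 = 66684 W
P_in = P_out / η = 66684 / 0.844 = 79009 W
I_L = P_in / (√3·V_L·cosφ) = 79009 / (1.732 × 230 × 0.8) = 248 A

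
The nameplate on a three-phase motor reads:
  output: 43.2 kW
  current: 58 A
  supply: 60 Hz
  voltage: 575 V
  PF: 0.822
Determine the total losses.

P_in = √3·V·I·cosφ = 1.732×575×58×0.822 = 47481 W
P_out = 43200 W
Losses = P_in − P_out = 47481 − 43200 = 4281 W

4280 W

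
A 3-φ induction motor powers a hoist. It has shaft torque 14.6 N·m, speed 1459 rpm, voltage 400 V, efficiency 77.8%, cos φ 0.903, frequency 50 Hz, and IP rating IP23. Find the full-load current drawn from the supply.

4.58 A

ω = 2π×1459/60 = 152.8 rad/s; P_out = τω = 14.6 × 152.8 = 2231 W
P_in = P_out / η = 2231 / 0.778 = 2868 W
I_L = P_in / (√3·V_L·cosφ) = 2868 / (1.732 × 400 × 0.903) = 4.58 A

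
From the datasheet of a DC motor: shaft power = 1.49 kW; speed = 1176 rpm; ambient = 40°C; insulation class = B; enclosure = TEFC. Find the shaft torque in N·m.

12.1 N·m

ω = 2π × 1176/60 = 123.2 rad/s
τ = P/ω = 1490/123.2 = 12.1 N·m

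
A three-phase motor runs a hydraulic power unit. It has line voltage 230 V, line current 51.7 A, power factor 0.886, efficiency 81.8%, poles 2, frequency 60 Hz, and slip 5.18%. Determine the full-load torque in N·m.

41.8 N·m

P_in = √3·V·I·cosφ = 1.732 × 230 × 51.7 × 0.886 = 18247 W
P_out = η·P_in = 0.818 × 18247 = 14926 W
n_s = 120×60/2 = 3600 rpm; n = 3600×(1−0.0518) = 3414 rpm
ω = 2π×3414/60 = 357.5 rad/s
τ = P_out/ω = 14926/357.5 = 41.8 N·m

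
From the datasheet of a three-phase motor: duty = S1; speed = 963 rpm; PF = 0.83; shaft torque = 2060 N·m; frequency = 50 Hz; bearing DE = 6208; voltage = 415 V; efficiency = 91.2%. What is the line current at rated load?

382 A

ω = 2π×963/60 = 100.8 rad/s; P_out = τω = 2060 × 100.8 = 207648 W
P_in = P_out / η = 207648 / 0.912 = 227684 W
I_L = P_in / (√3·V_L·cosφ) = 227684 / (1.732 × 415 × 0.83) = 382 A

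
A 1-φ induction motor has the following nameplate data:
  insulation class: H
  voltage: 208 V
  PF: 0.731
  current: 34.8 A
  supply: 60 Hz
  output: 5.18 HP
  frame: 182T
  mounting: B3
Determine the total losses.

1.43 kW

P_in = V·I·cosφ = 208×34.8×0.731 = 5291 W
P_out = 5.18×746 = 3864 W
Losses = P_in − P_out = 5291 − 3864 = 1427 W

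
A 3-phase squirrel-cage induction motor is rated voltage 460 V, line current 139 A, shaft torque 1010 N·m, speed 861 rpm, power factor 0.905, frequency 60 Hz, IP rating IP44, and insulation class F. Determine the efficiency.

ω = 2π × 861/60 = 90.16 rad/s; P_out = τω = 1010 × 90.16 = 91062 W
P_in = √3·V_L·I_L·cosφ = 1.732 × 460 × 139 × 0.905 = 100223 W
η = P_out / P_in = 91062 / 100223 = 0.909 = 90.9%

90.9 %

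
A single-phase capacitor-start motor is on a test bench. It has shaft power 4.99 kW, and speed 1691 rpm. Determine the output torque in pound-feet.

20.8 lb·ft

ω = 2π × 1691/60 = 177.1 rad/s
τ = P/ω = 4990/177.1 = 28.18 N·m
In lb·ft: 28.18/1.356 = 20.8 lb·ft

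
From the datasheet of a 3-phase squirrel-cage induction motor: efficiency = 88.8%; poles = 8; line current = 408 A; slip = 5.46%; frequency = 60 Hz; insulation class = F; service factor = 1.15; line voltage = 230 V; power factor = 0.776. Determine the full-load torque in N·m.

1260 N·m

P_in = √3·V·I·cosφ = 1.732 × 230 × 408 × 0.776 = 126124 W
P_out = η·P_in = 0.888 × 126124 = 111998 W
n_s = 120×60/8 = 900 rpm; n = 900×(1−0.0546) = 851 rpm
ω = 2π×851/60 = 89.12 rad/s
τ = P_out/ω = 111998/89.12 = 1260 N·m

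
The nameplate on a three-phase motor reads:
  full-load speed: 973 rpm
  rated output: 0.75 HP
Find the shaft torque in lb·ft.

P_out = 0.75 × 746 = 560 W
ω = 2π × 973/60 = 101.9 rad/s
τ = P_out/ω = 560/101.9 = 5.496 N·m
In lb·ft: 5.496/1.356 = 4.05 lb·ft

4.05 lb·ft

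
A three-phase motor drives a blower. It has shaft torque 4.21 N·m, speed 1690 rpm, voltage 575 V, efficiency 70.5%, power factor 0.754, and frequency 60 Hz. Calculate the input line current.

1.41 A

ω = 2π×1690/60 = 177 rad/s; P_out = τω = 4.21 × 177 = 745 W
P_in = P_out / η = 745 / 0.705 = 1057 W
I_L = P_in / (√3·V_L·cosφ) = 1057 / (1.732 × 575 × 0.754) = 1.41 A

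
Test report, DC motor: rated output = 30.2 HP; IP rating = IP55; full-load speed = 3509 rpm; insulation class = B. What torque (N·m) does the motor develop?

61.3 N·m

P_out = 30.2 × 746 = 22529 W
ω = 2π × 3509/60 = 367.5 rad/s
τ = P_out/ω = 22529/367.5 = 61.3 N·m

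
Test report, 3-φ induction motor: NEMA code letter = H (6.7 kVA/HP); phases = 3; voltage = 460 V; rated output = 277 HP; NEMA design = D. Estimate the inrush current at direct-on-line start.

2330 A

S_LR = 6.7 × 277 = 1855.9 kVA
I_LR = S_LR/(√3·V_L) = 1855900/(1.732×460) = 2330 A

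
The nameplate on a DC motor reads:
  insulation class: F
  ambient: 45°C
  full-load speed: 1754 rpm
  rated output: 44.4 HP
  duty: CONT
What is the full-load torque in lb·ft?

P_out = 44.4 × 746 = 33122 W
ω = 2π × 1754/60 = 183.7 rad/s
τ = P_out/ω = 33122/183.7 = 180.3 N·m
In lb·ft: 180.3/1.356 = 133 lb·ft

133 lb·ft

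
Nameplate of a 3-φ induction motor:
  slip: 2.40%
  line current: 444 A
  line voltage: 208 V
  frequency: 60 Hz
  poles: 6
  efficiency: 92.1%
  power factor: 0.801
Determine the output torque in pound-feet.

710 lb·ft

P_in = √3·V·I·cosφ = 1.732 × 208 × 444 × 0.801 = 128123 W
P_out = η·P_in = 0.921 × 128123 = 118001 W
n_s = 120×60/6 = 1200 rpm; n = 1200×(1−0.024) = 1171 rpm
ω = 2π×1171/60 = 122.6 rad/s
τ = P_out/ω = 118001/122.6 = 962.5 N·m
In lb·ft: 962.5/1.356 = 710 lb·ft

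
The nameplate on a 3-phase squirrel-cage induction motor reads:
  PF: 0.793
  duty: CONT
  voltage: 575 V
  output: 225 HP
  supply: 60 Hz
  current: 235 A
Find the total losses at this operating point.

17700 W

P_in = √3·V·I·cosφ = 1.732×575×235×0.793 = 185591 W
P_out = 225×746 = 167850 W
Losses = P_in − P_out = 185591 − 167850 = 17741 W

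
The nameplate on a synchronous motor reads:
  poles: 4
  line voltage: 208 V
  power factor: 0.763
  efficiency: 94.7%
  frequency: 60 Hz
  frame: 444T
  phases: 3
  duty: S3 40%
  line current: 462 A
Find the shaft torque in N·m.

P_in = √3·V·I·cosφ = 1.732 × 208 × 462 × 0.763 = 126992 W
P_out = η·P_in = 0.947 × 126992 = 120261 W
n = n_s = 120×60/4 = 1800 rpm (synchronous)
ω = 2π×1800/60 = 188.5 rad/s
τ = P_out/ω = 120261/188.5 = 638 N·m

638 N·m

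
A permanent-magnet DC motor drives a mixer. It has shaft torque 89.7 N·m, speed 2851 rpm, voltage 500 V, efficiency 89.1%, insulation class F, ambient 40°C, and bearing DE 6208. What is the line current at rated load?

ω = 2π×2851/60 = 298.6 rad/s; P_out = τω = 89.7 × 298.6 = 26784 W
P_in = P_out / η = 26784 / 0.891 = 30061 W
I = P_in / V = 30061 / 500 = 60.1 A

60.1 A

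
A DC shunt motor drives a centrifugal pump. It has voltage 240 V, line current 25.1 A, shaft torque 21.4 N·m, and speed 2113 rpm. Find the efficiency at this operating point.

ω = 2π × 2113/60 = 221.3 rad/s; P_out = τω = 21.4 × 221.3 = 4736 W
P_in = V·I = 240 × 25.1 = 6024 W
η = P_out / P_in = 4736 / 6024 = 0.786 = 78.6%

78.6 %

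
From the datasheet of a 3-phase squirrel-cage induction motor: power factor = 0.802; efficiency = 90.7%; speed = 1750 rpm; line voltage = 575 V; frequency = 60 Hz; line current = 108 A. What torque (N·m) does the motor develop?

P_in = √3·V·I·cosφ = 1.732 × 575 × 108 × 0.802 = 86261 W
P_out = η·P_in = 0.907 × 86261 = 78239 W
n = 1750 rpm
ω = 2π×1750/60 = 183.3 rad/s
τ = P_out/ω = 78239/183.3 = 427 N·m

427 N·m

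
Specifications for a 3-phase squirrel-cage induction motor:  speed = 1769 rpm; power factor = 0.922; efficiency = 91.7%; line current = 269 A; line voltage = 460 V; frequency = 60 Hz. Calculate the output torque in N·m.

978 N·m

P_in = √3·V·I·cosφ = 1.732 × 460 × 269 × 0.922 = 197601 W
P_out = η·P_in = 0.917 × 197601 = 181200 W
n = 1769 rpm
ω = 2π×1769/60 = 185.2 rad/s
τ = P_out/ω = 181200/185.2 = 978 N·m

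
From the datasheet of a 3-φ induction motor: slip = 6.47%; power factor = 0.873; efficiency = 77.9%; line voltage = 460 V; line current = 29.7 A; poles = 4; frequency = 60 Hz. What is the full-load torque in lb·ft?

67.3 lb·ft

P_in = √3·V·I·cosφ = 1.732 × 460 × 29.7 × 0.873 = 20657 W
P_out = η·P_in = 0.779 × 20657 = 16092 W
n_s = 120×60/4 = 1800 rpm; n = 1800×(1−0.0647) = 1684 rpm
ω = 2π×1684/60 = 176.3 rad/s
τ = P_out/ω = 16092/176.3 = 91.28 N·m
In lb·ft: 91.28/1.356 = 67.3 lb·ft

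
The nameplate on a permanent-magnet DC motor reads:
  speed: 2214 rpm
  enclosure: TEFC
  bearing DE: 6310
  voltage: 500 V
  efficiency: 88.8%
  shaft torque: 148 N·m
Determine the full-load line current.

ω = 2π×2214/60 = 231.8 rad/s; P_out = τω = 148 × 231.8 = 34306 W
P_in = P_out / η = 34306 / 0.888 = 38633 W
I = P_in / V = 38633 / 500 = 77.3 A

77.3 A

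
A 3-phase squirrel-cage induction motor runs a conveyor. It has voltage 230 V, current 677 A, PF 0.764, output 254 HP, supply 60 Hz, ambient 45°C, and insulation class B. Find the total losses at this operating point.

P_in = √3·V·I·cosφ = 1.732×230×677×0.764 = 206043 W
P_out = 254×746 = 189484 W
Losses = P_in − P_out = 206043 − 189484 = 16559 W

16.6 kW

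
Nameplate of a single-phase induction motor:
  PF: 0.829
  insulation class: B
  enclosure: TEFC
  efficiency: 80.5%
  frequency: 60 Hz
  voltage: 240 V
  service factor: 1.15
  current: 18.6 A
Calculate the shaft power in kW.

2.98 kW

P_in = V·I·cosφ = 240 × 18.6 × 0.829 = 3701 W
P_out = η·P_in = 0.805 × 3701 = 2979 W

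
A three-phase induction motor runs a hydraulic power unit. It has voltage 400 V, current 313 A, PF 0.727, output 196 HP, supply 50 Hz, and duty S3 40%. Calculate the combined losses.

11400 W

P_in = √3·V·I·cosφ = 1.732×400×313×0.727 = 157647 W
P_out = 196×746 = 146216 W
Losses = P_in − P_out = 157647 − 146216 = 11431 W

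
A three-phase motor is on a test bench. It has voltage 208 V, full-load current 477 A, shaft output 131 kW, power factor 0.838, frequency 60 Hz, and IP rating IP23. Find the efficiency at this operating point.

91.0 %

P_out = 131 kW = 131000 W
P_in = √3·V_L·I_L·cosφ = 1.732 × 208 × 477 × 0.838 = 144004 W
η = P_out / P_in = 131000 / 144004 = 0.910 = 91.0%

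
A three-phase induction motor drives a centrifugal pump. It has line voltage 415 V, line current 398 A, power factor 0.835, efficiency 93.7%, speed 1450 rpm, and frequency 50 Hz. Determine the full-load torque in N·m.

1470 N·m

P_in = √3·V·I·cosφ = 1.732 × 415 × 398 × 0.835 = 238872 W
P_out = η·P_in = 0.937 × 238872 = 223823 W
n = 1450 rpm
ω = 2π×1450/60 = 151.8 rad/s
τ = P_out/ω = 223823/151.8 = 1470 N·m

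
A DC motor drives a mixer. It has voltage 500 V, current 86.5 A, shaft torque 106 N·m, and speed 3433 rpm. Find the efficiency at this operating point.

88.1 %

ω = 2π × 3433/60 = 359.5 rad/s; P_out = τω = 106 × 359.5 = 38107 W
P_in = V·I = 500 × 86.5 = 43250 W
η = P_out / P_in = 38107 / 43250 = 0.881 = 88.1%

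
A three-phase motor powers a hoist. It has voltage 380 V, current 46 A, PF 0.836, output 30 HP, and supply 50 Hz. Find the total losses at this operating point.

P_in = √3·V·I·cosφ = 1.732×380×46×0.836 = 25310 W
P_out = 30×746 = 22380 W
Losses = P_in − P_out = 25310 − 22380 = 2930 W

2.93 kW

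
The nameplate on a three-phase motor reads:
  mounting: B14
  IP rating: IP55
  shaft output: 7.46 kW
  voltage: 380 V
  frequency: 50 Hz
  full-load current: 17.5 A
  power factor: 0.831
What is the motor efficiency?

P_out = 7.46 kW = 7460 W
P_in = √3·V_L·I_L·cosφ = 1.732 × 380 × 17.5 × 0.831 = 9571 W
η = P_out / P_in = 7460 / 9571 = 0.779 = 77.9%

77.9 %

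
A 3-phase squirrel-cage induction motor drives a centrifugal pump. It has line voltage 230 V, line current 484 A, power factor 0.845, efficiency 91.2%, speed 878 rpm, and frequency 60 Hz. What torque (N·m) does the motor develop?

1620 N·m

P_in = √3·V·I·cosφ = 1.732 × 230 × 484 × 0.845 = 162921 W
P_out = η·P_in = 0.912 × 162921 = 148584 W
n = 878 rpm
ω = 2π×878/60 = 91.94 rad/s
τ = P_out/ω = 148584/91.94 = 1620 N·m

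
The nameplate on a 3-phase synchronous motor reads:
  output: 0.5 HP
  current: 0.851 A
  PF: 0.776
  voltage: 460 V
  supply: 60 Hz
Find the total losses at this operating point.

P_in = √3·V·I·cosφ = 1.732×460×0.851×0.776 = 526 W
P_out = 0.5×746 = 373 W
Losses = P_in − P_out = 526 − 373 = 153 W

153 W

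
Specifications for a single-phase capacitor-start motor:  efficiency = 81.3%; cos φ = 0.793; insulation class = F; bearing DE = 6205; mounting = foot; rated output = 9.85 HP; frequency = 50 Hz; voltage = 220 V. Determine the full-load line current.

P_out = 9.85 × 746 = 7348 W
P_in = P_out / η = 7348 / 0.813 = 9038 W
I = P_in / (V·cosφ) = 9038 / (220 × 0.793) = 51.8 A

51.8 A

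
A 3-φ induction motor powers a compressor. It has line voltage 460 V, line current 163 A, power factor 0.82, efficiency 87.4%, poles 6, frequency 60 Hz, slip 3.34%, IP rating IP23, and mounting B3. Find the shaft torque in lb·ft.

P_in = √3·V·I·cosφ = 1.732 × 460 × 163 × 0.82 = 106490 W
P_out = η·P_in = 0.874 × 106490 = 93072 W
n_s = 120×60/6 = 1200 rpm; n = 1200×(1−0.0334) = 1160 rpm
ω = 2π×1160/60 = 121.5 rad/s
τ = P_out/ω = 93072/121.5 = 766 N·m
In lb·ft: 766/1.356 = 565 lb·ft

565 lb·ft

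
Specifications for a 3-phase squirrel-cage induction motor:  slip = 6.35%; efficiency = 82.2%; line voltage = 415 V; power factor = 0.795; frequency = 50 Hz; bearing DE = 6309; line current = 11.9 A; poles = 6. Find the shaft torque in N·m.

57 N·m

P_in = √3·V·I·cosφ = 1.732 × 415 × 11.9 × 0.795 = 6800 W
P_out = η·P_in = 0.822 × 6800 = 5590 W
n_s = 120×50/6 = 1000 rpm; n = 1000×(1−0.0635) = 937 rpm
ω = 2π×937/60 = 98.12 rad/s
τ = P_out/ω = 5590/98.12 = 57 N·m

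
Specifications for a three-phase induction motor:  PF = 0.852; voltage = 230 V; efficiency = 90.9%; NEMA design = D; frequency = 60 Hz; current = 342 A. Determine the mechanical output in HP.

P_in = √3·V·I·cosφ = 1.732 × 230 × 342 × 0.852 = 116076 W
P_out = η·P_in = 0.909 × 116076 = 105513 W
= 105513/746 = 141 HP

141 HP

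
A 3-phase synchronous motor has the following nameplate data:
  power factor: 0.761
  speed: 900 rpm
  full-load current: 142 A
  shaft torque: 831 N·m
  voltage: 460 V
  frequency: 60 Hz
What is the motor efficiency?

ω = 2π × 900/60 = 94.25 rad/s; P_out = τω = 831 × 94.25 = 78322 W
P_in = √3·V_L·I_L·cosφ = 1.732 × 460 × 142 × 0.761 = 86095 W
η = P_out / P_in = 78322 / 86095 = 0.910 = 91.0%

91.0 %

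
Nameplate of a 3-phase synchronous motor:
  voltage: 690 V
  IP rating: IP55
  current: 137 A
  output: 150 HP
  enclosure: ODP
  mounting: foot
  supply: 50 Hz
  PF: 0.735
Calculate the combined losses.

P_in = √3·V·I·cosφ = 1.732×690×137×0.735 = 120339 W
P_out = 150×746 = 111900 W
Losses = P_in − P_out = 120339 − 111900 = 8439 W

8440 W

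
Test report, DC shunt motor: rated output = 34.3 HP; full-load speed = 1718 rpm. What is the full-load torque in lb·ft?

105 lb·ft

P_out = 34.3 × 746 = 25588 W
ω = 2π × 1718/60 = 179.9 rad/s
τ = P_out/ω = 25588/179.9 = 142.2 N·m
In lb·ft: 142.2/1.356 = 105 lb·ft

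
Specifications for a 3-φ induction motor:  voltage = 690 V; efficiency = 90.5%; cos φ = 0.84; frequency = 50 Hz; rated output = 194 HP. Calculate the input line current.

159 A

P_out = 194 × 746 = 144724 W
P_in = P_out / η = 144724 / 0.905 = 159916 W
I_L = P_in / (√3·V_L·cosφ) = 159916 / (1.732 × 690 × 0.84) = 159 A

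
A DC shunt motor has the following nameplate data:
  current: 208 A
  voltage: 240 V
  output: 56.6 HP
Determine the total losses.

7.7 kW

P_in = V·I = 240×208 = 49920 W
P_out = 56.6×746 = 42224 W
Losses = P_in − P_out = 49920 − 42224 = 7696 W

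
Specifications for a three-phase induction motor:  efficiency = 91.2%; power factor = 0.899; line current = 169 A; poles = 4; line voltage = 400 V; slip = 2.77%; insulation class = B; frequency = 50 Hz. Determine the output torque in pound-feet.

464 lb·ft

P_in = √3·V·I·cosφ = 1.732 × 400 × 169 × 0.899 = 105258 W
P_out = η·P_in = 0.912 × 105258 = 95995 W
n_s = 120×50/4 = 1500 rpm; n = 1500×(1−0.0277) = 1458 rpm
ω = 2π×1458/60 = 152.7 rad/s
τ = P_out/ω = 95995/152.7 = 628.7 N·m
In lb·ft: 628.7/1.356 = 464 lb·ft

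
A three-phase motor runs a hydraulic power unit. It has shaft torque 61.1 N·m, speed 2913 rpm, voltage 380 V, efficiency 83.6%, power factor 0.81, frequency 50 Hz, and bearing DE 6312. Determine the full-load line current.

41.8 A

ω = 2π×2913/60 = 305 rad/s; P_out = τω = 61.1 × 305 = 18636 W
P_in = P_out / η = 18636 / 0.836 = 22292 W
I_L = P_in / (√3·V_L·cosφ) = 22292 / (1.732 × 380 × 0.81) = 41.8 A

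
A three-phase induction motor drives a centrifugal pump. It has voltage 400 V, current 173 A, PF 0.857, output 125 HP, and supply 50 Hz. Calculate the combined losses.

P_in = √3·V·I·cosφ = 1.732×400×173×0.857 = 102715 W
P_out = 125×746 = 93250 W
Losses = P_in − P_out = 102715 − 93250 = 9465 W

9.47 kW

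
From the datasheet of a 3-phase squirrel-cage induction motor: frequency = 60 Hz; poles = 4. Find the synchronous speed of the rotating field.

n_s = 120f/p = 120×60/4 = 1800 rpm

1800 rpm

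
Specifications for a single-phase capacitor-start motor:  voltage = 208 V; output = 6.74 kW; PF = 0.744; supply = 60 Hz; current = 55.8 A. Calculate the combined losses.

1900 W

P_in = V·I·cosφ = 208×55.8×0.744 = 8635 W
P_out = 6740 W
Losses = P_in − P_out = 8635 − 6740 = 1895 W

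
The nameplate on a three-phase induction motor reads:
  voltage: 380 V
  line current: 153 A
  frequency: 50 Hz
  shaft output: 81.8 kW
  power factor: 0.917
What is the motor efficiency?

88.6 %

P_out = 81.8 kW = 81800 W
P_in = √3·V_L·I_L·cosφ = 1.732 × 380 × 153 × 0.917 = 92341 W
η = P_out / P_in = 81800 / 92341 = 0.886 = 88.6%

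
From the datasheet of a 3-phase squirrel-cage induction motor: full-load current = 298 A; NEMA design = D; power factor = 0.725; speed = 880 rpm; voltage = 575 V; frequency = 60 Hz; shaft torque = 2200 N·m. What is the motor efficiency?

94.2 %

ω = 2π × 880/60 = 92.15 rad/s; P_out = τω = 2200 × 92.15 = 202730 W
P_in = √3·V_L·I_L·cosφ = 1.732 × 575 × 298 × 0.725 = 215164 W
η = P_out / P_in = 202730 / 215164 = 0.942 = 94.2%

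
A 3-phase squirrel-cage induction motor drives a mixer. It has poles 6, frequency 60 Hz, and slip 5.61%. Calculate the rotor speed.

1133 rpm

n_s = 120f/p = 120×60/6 = 1200 rpm
n = n_s(1 − s) = 1200 × (1 − 0.0561) = 1133 rpm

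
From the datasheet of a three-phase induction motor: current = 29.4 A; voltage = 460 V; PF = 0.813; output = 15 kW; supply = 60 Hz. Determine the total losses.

4.04 kW

P_in = √3·V·I·cosφ = 1.732×460×29.4×0.813 = 19043 W
P_out = 15000 W
Losses = P_in − P_out = 19043 − 15000 = 4043 W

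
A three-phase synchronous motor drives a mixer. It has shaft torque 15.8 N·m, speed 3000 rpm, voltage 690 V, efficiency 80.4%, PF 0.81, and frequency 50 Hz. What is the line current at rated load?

ω = 2π×3000/60 = 314.2 rad/s; P_out = τω = 15.8 × 314.2 = 4964 W
P_in = P_out / η = 4964 / 0.804 = 6174 W
I_L = P_in / (√3·V_L·cosφ) = 6174 / (1.732 × 690 × 0.81) = 6.38 A

6.38 A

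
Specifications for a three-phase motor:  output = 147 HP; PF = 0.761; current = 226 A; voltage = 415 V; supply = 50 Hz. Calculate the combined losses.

P_in = √3·V·I·cosφ = 1.732×415×226×0.761 = 123620 W
P_out = 147×746 = 109662 W
Losses = P_in − P_out = 123620 − 109662 = 13958 W

14000 W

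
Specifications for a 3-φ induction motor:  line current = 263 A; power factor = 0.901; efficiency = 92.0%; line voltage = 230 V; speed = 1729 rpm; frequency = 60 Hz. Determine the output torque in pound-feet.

354 lb·ft

P_in = √3·V·I·cosφ = 1.732 × 230 × 263 × 0.901 = 94397 W
P_out = η·P_in = 0.92 × 94397 = 86845 W
n = 1729 rpm
ω = 2π×1729/60 = 181.1 rad/s
τ = P_out/ω = 86845/181.1 = 479.5 N·m
In lb·ft: 479.5/1.356 = 354 lb·ft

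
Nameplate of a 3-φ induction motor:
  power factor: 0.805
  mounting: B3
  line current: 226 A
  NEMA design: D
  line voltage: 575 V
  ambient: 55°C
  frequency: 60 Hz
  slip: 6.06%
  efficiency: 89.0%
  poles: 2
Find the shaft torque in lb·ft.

P_in = √3·V·I·cosφ = 1.732 × 575 × 226 × 0.805 = 181184 W
P_out = η·P_in = 0.89 × 181184 = 161254 W
n_s = 120×60/2 = 3600 rpm; n = 3600×(1−0.0606) = 3382 rpm
ω = 2π×3382/60 = 354.2 rad/s
τ = P_out/ω = 161254/354.2 = 455.3 N·m
In lb·ft: 455.3/1.356 = 336 lb·ft

336 lb·ft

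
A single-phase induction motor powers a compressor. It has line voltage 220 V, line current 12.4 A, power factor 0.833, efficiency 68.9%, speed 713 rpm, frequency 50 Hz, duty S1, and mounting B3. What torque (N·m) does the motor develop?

P_in = V·I·cosφ = 220 × 12.4 × 0.833 = 2272 W
P_out = η·P_in = 0.689 × 2272 = 1565 W
n = 713 rpm
ω = 2π×713/60 = 74.67 rad/s
τ = P_out/ω = 1565/74.67 = 21 N·m

21 N·m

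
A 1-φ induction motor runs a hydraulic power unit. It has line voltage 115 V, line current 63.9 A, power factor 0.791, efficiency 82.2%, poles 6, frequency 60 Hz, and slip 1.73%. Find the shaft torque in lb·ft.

P_in = V·I·cosφ = 115 × 63.9 × 0.791 = 5813 W
P_out = η·P_in = 0.822 × 5813 = 4778 W
n_s = 120×60/6 = 1200 rpm; n = 1200×(1−0.0173) = 1179 rpm
ω = 2π×1179/60 = 123.5 rad/s
τ = P_out/ω = 4778/123.5 = 38.69 N·m
In lb·ft: 38.69/1.356 = 28.5 lb·ft

28.5 lb·ft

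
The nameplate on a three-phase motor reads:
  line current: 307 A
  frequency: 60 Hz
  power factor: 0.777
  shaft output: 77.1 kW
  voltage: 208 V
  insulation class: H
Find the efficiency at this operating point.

89.7 %

P_out = 77.1 kW = 77100 W
P_in = √3·V_L·I_L·cosφ = 1.732 × 208 × 307 × 0.777 = 85935 W
η = P_out / P_in = 77100 / 85935 = 0.897 = 89.7%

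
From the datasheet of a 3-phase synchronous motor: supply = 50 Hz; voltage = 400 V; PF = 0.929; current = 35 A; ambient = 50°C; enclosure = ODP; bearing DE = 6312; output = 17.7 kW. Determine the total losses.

4830 W

P_in = √3·V·I·cosφ = 1.732×400×35×0.929 = 22526 W
P_out = 17700 W
Losses = P_in − P_out = 22526 − 17700 = 4826 W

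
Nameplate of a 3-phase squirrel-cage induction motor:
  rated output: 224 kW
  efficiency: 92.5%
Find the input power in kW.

P_out = 224000 W
P_in = P_out/η = 224000/0.925 = 242162 W = 242 kW

242 kW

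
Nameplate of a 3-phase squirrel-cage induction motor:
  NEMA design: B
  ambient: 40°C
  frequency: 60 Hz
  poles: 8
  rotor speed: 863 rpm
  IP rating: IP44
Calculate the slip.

4.11 %

n_s = 120f/p = 120×60/8 = 900 rpm
s = (n_s − n)/n_s = (900 − 863)/900 = 0.0411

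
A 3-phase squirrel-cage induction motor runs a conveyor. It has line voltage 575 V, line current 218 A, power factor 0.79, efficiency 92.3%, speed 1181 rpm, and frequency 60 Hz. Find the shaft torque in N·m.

P_in = √3·V·I·cosφ = 1.732 × 575 × 218 × 0.79 = 171514 W
P_out = η·P_in = 0.923 × 171514 = 158307 W
n = 1181 rpm
ω = 2π×1181/60 = 123.7 rad/s
τ = P_out/ω = 158307/123.7 = 1280 N·m

1280 N·m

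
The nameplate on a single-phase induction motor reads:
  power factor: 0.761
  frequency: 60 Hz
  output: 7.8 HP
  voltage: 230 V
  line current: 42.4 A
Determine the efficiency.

P_out = 7.8 × 746 = 5819 W
P_in = V·I·cosφ = 230 × 42.4 × 0.761 = 7421 W
η = P_out / P_in = 5819 / 7421 = 0.784 = 78.4%

78.4 %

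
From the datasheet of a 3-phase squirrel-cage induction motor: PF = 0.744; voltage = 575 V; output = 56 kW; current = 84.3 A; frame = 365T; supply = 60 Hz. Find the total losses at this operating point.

P_in = √3·V·I·cosφ = 1.732×575×84.3×0.744 = 62462 W
P_out = 56000 W
Losses = P_in − P_out = 62462 − 56000 = 6462 W

6.46 kW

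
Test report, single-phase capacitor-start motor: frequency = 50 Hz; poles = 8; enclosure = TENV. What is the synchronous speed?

n_s = 120f/p = 120×50/8 = 750 rpm

750 rpm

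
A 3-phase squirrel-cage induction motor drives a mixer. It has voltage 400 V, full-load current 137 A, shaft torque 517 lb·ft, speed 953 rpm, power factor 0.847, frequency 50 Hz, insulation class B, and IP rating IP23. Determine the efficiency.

τ = 517 lb·ft × 1.356 = 701.1 N·m
ω = 2π × 953/60 = 99.8 rad/s; P_out = τω = 701.1 × 99.8 = 69970 W
P_in = √3·V_L·I_L·cosφ = 1.732 × 400 × 137 × 0.847 = 80392 W
η = P_out / P_in = 69970 / 80392 = 0.870 = 87.0%

87.0 %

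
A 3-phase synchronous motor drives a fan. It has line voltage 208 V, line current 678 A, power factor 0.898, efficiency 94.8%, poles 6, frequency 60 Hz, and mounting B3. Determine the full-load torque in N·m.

P_in = √3·V·I·cosφ = 1.732 × 208 × 678 × 0.898 = 219340 W
P_out = η·P_in = 0.948 × 219340 = 207934 W
n = n_s = 120×60/6 = 1200 rpm (synchronous)
ω = 2π×1200/60 = 125.7 rad/s
τ = P_out/ω = 207934/125.7 = 1650 N·m

1650 N·m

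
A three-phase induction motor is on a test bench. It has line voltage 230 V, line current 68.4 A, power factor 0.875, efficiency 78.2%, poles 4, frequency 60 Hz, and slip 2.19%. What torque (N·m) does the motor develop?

101 N·m

P_in = √3·V·I·cosφ = 1.732 × 230 × 68.4 × 0.875 = 23842 W
P_out = η·P_in = 0.782 × 23842 = 18644 W
n_s = 120×60/4 = 1800 rpm; n = 1800×(1−0.0219) = 1761 rpm
ω = 2π×1761/60 = 184.4 rad/s
τ = P_out/ω = 18644/184.4 = 101 N·m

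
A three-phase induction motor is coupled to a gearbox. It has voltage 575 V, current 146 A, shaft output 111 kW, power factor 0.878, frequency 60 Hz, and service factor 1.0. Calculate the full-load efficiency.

86.9 %

P_out = 111 kW = 111000 W
P_in = √3·V_L·I_L·cosφ = 1.732 × 575 × 146 × 0.878 = 127662 W
η = P_out / P_in = 111000 / 127662 = 0.869 = 86.9%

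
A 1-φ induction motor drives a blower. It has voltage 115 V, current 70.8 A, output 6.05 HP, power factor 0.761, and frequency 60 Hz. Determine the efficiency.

72.8 %

P_out = 6.05 × 746 = 4513 W
P_in = V·I·cosφ = 115 × 70.8 × 0.761 = 6196 W
η = P_out / P_in = 4513 / 6196 = 0.728 = 72.8%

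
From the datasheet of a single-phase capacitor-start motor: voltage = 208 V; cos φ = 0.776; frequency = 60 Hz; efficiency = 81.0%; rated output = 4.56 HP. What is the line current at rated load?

26 A

P_out = 4.56 × 746 = 3402 W
P_in = P_out / η = 3402 / 0.810 = 4200 W
I = P_in / (V·cosφ) = 4200 / (208 × 0.776) = 26 A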